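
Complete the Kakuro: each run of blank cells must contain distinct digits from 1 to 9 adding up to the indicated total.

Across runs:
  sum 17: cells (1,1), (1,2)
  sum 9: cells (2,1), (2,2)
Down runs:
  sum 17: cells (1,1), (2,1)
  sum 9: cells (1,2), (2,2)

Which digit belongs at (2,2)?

17 in 2 cells must be {8,9}.
The 17 across and the 9 down share only 8, so (1,2) = 8.
The 9 across and the 17 down share only 8, so (2,1) = 8.
(2,2) = 9 − 8 = 1 completes the 9 across.
(1,1) = 17 − 8 = 9 completes the 17 across.

1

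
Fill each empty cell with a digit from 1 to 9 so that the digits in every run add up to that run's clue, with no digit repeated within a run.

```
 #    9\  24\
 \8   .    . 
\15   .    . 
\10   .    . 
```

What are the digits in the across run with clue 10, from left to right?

24 in 3 cells must be {7,8,9}.
The 8 across and the 24 down share only 7, so R1C2 = 7.
The 15 across and the 9 down share only 6, so R2C1 = 6.
R2C2 = 15 − 6 = 9 completes the 15 across.
R3C2 = 24 − 16 = 8 completes the 24 down.
R1C1 = 8 − 7 = 1 completes the 8 across.
R3C1 = 10 − 8 = 2 completes the 10 across.

2 8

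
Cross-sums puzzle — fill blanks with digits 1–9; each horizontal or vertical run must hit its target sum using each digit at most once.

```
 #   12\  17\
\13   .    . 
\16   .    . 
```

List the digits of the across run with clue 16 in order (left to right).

16 in 2 cells must be {7,9}; 17 in 2 cells must be {8,9}.
The 16 across and the 17 down share only 9, so R2C2 = 9.
R1C2 = 17 − 9 = 8 completes the 17 down.
R2C1 = 16 − 9 = 7 completes the 16 across.
R1C1 = 13 − 8 = 5 completes the 13 across.

7 9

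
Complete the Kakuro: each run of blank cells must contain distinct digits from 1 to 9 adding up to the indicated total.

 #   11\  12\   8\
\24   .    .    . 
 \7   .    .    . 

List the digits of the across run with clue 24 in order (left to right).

24 in 3 cells must be {7,8,9}; 7 in 3 cells must be {1,2,4}.
The 24 across and the 8 down share only 7, so R1C3 = 7.
The 7 across and the 12 down share only 4, so R2C2 = 4.
R2C3 = 8 − 7 = 1 completes the 8 down.
R1C2 = 12 − 4 = 8 completes the 12 down.
R2C1 = 7 − 5 = 2 completes the 7 across.
R1C1 = 24 − 15 = 9 completes the 24 across.

9 8 7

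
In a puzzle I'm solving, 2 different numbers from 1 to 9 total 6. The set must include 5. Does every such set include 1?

The only way to make 6 from 2 distinct digits under that restriction is {1,5}, which contains 1.

Yes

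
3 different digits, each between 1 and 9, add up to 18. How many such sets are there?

3 distinct digits from 1–9 sum between 6 and 24.

7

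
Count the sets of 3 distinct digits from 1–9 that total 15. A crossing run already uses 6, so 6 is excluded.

5

3 distinct digits from 1–9 sum between 6 and 24.
Dropping sets that contain 6.
Enumerating: {1,5,9}, {2,4,9}, {2,5,8}, {3,4,8}, {3,5,7}.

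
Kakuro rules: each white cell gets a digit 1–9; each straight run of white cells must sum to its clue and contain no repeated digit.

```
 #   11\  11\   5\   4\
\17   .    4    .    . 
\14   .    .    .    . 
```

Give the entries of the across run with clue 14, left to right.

2 7 4 1

4 in 2 cells must be {1,3}.
R2C2 = 11 − 4 = 7 completes the 11 down.
Given what's placed, R2C4 must be 1 to fit the 14 across and 4 down.
R1C4 = 4 − 1 = 3 completes the 4 down.
No cell is forced outright now. R2C1 can only be 2 or 4 (the digits allowed by both its 14 across and its 11 down). If R2C1 = 4: then R1C1 would have to be in {1,2,8,9} for the 17 across but in {7} for the 11 down — contradiction. So R2C1 = 2.
R1C1 = 11 − 2 = 9 completes the 11 down.
R1C3 = 17 − 16 = 1 completes the 17 across.
R2C3 = 14 − 10 = 4 completes the 14 across.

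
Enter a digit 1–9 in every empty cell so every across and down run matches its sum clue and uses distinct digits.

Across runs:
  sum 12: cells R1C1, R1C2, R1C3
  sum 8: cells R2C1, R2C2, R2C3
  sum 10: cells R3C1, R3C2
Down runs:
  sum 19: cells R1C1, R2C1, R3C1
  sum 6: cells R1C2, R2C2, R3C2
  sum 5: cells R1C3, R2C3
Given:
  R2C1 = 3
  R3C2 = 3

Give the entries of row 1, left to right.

6 in 3 cells must be {1,2,3}.
R2C2 = 1: the only remaining digit allowed by both the 8 across and the 6 down.
R2C3 = 8 − 4 = 4 completes the 8 across.
R3C1 = 10 − 3 = 7 completes the 10 across.
R1C1 = 19 − 10 = 9 completes the 19 down.
R1C2 = 6 − 4 = 2 completes the 6 down.
R1C3 = 12 − 11 = 1 completes the 12 across.

9 2 1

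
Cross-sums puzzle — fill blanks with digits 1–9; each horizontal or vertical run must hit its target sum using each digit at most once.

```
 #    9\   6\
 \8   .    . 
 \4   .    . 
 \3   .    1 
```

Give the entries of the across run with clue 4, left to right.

4 in 2 cells must be {1,3}; 3 in 2 cells must be {1,2}; 6 in 3 cells must be {1,2,3}.
R2C2 = 3: the only remaining digit allowed by both the 4 across and the 6 down.
R3C1 = 3 − 1 = 2 completes the 3 across.
R1C2 = 6 − 4 = 2 completes the 6 down.
R2C1 = 4 − 3 = 1 completes the 4 across.
R1C1 = 8 − 2 = 6 completes the 8 across.

1 3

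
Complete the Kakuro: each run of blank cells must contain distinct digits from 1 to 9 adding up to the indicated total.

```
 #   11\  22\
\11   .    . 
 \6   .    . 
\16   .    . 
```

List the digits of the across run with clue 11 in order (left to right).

3 8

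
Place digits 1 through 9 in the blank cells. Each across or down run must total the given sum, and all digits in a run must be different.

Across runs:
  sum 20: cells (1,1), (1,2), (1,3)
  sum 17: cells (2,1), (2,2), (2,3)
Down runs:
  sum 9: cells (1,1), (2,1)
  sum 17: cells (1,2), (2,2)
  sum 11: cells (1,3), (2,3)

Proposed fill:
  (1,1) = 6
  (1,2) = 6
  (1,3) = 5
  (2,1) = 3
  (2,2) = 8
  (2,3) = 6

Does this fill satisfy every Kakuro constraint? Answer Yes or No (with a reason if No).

No — the across run (1,1)–(1,3) sums to 17, not 20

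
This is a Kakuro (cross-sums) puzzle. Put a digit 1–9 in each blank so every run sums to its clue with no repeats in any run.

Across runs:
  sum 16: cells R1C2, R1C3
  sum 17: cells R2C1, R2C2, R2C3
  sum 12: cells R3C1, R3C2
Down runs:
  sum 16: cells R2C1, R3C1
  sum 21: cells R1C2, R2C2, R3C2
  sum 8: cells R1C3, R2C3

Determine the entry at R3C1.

7

16 in 2 cells must be {7,9}.
The 16 across and the 8 down share only 7, so R1C3 = 7.
R2C3 = 8 − 7 = 1 completes the 8 down.
R1C2 = 16 − 7 = 9 completes the 16 across.
R2C2 = 7: the only remaining digit allowed by both the 17 across and the 21 down.
R3C2 = 21 − 16 = 5 completes the 21 down.
R2C1 = 17 − 8 = 9 completes the 17 across.
R3C1 = 12 − 5 = 7 completes the 12 across.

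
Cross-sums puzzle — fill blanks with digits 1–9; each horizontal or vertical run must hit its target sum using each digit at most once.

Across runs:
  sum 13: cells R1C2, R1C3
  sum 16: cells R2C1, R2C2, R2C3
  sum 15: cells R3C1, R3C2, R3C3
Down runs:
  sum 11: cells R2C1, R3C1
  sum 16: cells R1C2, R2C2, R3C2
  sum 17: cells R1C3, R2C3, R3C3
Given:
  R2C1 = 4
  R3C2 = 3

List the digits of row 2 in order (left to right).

R3C1 = 11 − 4 = 7 completes the 11 down.
R3C3 = 15 − 10 = 5 completes the 15 across.
Nothing is forced directly, so branch on R2C3, whose candidates are 3 or 9. If R2C3 = 9: then R1C3 would have to be in {4,5,6,7,8,9} for the 13 across but in {3} for the 17 down — contradiction. So R2C3 = 3.
R1C3 = 17 − 8 = 9 completes the 17 down.
R2C2 = 16 − 7 = 9 completes the 16 across.
R1C2 = 13 − 9 = 4 completes the 13 across.

4 9 3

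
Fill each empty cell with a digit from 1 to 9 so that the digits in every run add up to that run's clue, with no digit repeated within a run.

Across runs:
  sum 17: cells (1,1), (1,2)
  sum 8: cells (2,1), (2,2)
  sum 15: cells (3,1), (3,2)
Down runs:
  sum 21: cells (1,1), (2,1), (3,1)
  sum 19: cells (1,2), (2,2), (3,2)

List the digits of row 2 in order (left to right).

17 in 2 cells must be {8,9}.
Nothing is forced directly, so branch on (2,1), whose candidates are 5 or 6 or 7. If (2,1) = 5: that forces (1,1) = 9, (1,2) = 8, after which (2,2) would have to be in {3} for the 8 across but in {2,4,5,6,7,9} for the 19 down — contradiction. If (2,1) = 7: then (2,2) would have to be in {1} for the 8 across but in {2,3,4,5,6,7,8,9} for the 19 down — contradiction. So (2,1) = 6.
Given what's placed, (1,1) must be 8 to fit the 17 across and 21 down.
(1,2) = 17 − 8 = 9 completes the 17 across.
(2,2) = 8 − 6 = 2 completes the 8 across.
(3,1) = 21 − 14 = 7 completes the 21 down.
(3,2) = 15 − 7 = 8 completes the 15 across.

6 2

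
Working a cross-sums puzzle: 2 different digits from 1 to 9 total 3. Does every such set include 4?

No

The only way to make 3 from 2 distinct digits is {1,2}, which does not contain 4.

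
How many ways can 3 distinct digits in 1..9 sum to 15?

8

3 distinct digits from 1–9 sum between 6 and 24.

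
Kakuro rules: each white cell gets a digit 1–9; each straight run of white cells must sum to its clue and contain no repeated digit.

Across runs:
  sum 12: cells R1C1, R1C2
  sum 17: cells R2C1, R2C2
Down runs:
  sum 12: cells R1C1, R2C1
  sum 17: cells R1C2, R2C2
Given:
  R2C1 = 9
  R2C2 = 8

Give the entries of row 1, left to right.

17 in 2 cells must be {8,9}.
R1C1 = 12 − 9 = 3 completes the 12 down.
R1C2 = 12 − 3 = 9 completes the 12 across.

3 9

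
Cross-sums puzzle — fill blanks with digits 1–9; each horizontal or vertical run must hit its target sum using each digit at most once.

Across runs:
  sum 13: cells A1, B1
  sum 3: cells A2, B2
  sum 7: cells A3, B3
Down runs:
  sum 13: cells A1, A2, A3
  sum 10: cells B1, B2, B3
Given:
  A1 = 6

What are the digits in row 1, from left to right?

6 7

3 in 2 cells must be {1,2}.
B1 = 13 − 6 = 7 completes the 13 across.
A2 = 2: the only remaining digit allowed by both the 3 across and the 13 down.
B2 = 3 − 2 = 1 completes the 3 across.
A3 = 13 − 8 = 5 completes the 13 down.
B3 = 7 − 5 = 2 completes the 7 across.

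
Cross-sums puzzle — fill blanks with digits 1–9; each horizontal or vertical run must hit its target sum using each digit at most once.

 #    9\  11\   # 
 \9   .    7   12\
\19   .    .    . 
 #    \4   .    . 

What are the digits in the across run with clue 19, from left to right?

7 3 9

4 in 2 cells must be {1,3}.
R1C1 = 9 − 7 = 2 completes the 9 across.
R2C1 = 9 − 2 = 7 completes the 9 down.
R2C2 = 3: the only remaining digit allowed by both the 19 across and the 11 down.
R2C3 = 19 − 10 = 9 completes the 19 across.
R3C2 = 11 − 10 = 1 completes the 11 down.
R3C3 = 4 − 1 = 3 completes the 4 across.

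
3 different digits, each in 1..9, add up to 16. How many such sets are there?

3 distinct digits from 1–9 sum between 6 and 24.

8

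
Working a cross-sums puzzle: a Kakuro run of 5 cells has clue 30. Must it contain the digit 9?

No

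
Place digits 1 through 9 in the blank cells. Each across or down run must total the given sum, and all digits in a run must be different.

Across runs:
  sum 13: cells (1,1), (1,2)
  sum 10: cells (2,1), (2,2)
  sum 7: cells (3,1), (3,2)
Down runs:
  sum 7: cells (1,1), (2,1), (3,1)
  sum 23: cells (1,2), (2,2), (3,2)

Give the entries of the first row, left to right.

4, 9

7 in 3 cells must be {1,2,4}; 23 in 3 cells must be {6,8,9}.
The 13 across and the 7 down share only 4, so (1,1) = 4.
(1,2) = 13 − 4 = 9 completes the 13 across.
Given what's placed, (3,2) must be 6 to fit the 7 across and 23 down.
(2,2) = 23 − 15 = 8 completes the 23 down.
(3,1) = 7 − 6 = 1 completes the 7 across.
(2,1) = 10 − 8 = 2 completes the 10 across.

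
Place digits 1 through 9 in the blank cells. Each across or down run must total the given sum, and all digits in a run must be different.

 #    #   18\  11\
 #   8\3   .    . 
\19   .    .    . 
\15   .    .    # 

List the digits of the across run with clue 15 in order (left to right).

3 in 2 cells must be {1,2}.
The 3 across and the 11 down share only 2, so R1C3 = 2.
R2C3 = 11 − 2 = 9 completes the 11 down.
R1C2 = 3 − 2 = 1 completes the 3 across.
R2C2 = 8: the only remaining digit allowed by both the 19 across and the 18 down.
R3C2 = 18 − 9 = 9 completes the 18 down.
R2C1 = 19 − 17 = 2 completes the 19 across.
R3C1 = 15 − 9 = 6 completes the 15 across.

6, 9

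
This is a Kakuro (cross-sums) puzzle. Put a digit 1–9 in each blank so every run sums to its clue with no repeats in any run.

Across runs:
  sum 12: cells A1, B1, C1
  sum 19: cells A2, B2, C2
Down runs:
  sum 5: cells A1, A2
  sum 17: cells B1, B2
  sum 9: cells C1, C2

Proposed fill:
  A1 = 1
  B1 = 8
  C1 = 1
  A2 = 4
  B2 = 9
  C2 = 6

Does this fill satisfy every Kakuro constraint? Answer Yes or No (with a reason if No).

No — the across run A1–C1 sums to 10, not 12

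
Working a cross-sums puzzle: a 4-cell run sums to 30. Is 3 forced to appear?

No

The only way to make 30 from 4 distinct digits is {6,7,8,9}, which does not contain 3.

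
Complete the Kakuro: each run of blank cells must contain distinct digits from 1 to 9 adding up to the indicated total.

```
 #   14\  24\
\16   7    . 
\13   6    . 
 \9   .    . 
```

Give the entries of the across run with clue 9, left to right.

16 in 2 cells must be {7,9}; 24 in 3 cells must be {7,8,9}.
R1C2 = 16 − 7 = 9 completes the 16 across.
R2C2 = 13 − 6 = 7 completes the 13 across.
R3C1 = 14 − 13 = 1 completes the 14 down.
R3C2 = 9 − 1 = 8 completes the 9 across.

1 8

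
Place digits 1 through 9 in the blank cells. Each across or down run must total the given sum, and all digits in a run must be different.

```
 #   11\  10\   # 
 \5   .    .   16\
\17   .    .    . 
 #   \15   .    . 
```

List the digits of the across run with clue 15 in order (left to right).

6, 9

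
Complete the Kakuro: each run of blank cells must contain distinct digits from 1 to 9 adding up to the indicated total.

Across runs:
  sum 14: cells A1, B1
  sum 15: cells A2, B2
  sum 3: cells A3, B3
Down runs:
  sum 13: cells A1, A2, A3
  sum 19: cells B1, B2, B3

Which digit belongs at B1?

3 in 2 cells must be {1,2}.
The 3 across and the 19 down share only 2, so B3 = 2.
A3 = 3 − 2 = 1 completes the 3 across.
Nothing is forced directly, so branch on B1, whose candidates are 8 or 9. If B1 = 8: then A1 would have to be in {6} for the 14 across but in {3,4,5,7,8,9} for the 13 down — contradiction. So B1 = 9.
A1 = 14 − 9 = 5 completes the 14 across.
A2 = 13 − 6 = 7 completes the 13 down.
B2 = 15 − 7 = 8 completes the 15 across.

9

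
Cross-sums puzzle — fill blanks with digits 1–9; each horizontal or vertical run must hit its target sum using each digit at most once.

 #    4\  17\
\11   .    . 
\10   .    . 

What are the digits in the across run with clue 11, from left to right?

4 in 2 cells must be {1,3}; 17 in 2 cells must be {8,9}.
The 11 across and the 4 down share only 3, so R1C1 = 3.
R1C2 = 11 − 3 = 8 completes the 11 across.
R2C1 = 4 − 3 = 1 completes the 4 down.
R2C2 = 10 − 1 = 9 completes the 10 across.

3 8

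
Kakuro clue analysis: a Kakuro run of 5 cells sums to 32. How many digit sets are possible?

3

5 distinct digits from 1–9 sum between 15 and 35.
Enumerating: {2,6,7,8,9}, {3,5,7,8,9}, {4,5,6,8,9}.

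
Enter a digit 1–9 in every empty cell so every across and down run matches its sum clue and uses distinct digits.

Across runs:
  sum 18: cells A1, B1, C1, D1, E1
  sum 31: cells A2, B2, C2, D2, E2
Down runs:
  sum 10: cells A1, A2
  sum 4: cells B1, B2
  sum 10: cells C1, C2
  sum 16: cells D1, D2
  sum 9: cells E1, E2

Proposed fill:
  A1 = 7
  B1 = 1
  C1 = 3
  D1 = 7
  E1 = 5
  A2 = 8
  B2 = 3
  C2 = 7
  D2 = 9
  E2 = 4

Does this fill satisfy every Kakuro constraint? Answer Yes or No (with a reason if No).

No — the down run A1–A2 sums to 15, not 10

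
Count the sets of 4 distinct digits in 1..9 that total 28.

2

4 distinct digits from 1–9 sum between 10 and 30.
Enumerating: {4,7,8,9}, {5,6,8,9}.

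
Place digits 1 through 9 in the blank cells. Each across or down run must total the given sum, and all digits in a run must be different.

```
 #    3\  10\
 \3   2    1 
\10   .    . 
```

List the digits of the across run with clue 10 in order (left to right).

1, 9

3 in 2 cells must be {1,2}.
R2C1 = 3 − 2 = 1 completes the 3 down.
R2C2 = 10 − 1 = 9 completes the 10 across.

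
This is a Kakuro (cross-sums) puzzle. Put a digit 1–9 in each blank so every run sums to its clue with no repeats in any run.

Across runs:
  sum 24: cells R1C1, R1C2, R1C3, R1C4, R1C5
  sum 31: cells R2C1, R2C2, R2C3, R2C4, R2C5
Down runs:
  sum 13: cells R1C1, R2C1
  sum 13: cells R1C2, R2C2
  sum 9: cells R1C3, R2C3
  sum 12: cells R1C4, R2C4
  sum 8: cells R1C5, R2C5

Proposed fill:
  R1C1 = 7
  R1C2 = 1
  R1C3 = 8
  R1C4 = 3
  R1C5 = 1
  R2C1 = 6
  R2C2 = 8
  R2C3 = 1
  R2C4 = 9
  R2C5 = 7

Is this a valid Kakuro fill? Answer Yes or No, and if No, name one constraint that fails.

No — the across run R1C1–R1C5 sums to 20, not 24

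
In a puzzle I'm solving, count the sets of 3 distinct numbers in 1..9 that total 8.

3 distinct digits from 1–9 sum between 6 and 24.
Enumerating: {1,2,5}, {1,3,4}.

2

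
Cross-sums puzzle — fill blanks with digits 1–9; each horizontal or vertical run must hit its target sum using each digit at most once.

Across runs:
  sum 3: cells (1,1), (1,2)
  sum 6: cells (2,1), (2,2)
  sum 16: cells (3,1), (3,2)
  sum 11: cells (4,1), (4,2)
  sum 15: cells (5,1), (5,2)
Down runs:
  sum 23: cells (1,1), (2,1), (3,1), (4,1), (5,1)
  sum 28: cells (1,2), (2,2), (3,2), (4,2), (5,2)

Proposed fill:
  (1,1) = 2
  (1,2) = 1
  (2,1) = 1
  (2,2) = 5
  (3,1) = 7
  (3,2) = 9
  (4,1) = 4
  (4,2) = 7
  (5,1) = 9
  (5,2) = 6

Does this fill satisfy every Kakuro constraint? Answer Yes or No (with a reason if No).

Across: 2+1=3; 1+5=6; 7+9=16; 4+7=11; 9+6=15. Down: 2+1+7+4+9=23; 1+5+9+7+6=28. No digit repeats within any run.

Yes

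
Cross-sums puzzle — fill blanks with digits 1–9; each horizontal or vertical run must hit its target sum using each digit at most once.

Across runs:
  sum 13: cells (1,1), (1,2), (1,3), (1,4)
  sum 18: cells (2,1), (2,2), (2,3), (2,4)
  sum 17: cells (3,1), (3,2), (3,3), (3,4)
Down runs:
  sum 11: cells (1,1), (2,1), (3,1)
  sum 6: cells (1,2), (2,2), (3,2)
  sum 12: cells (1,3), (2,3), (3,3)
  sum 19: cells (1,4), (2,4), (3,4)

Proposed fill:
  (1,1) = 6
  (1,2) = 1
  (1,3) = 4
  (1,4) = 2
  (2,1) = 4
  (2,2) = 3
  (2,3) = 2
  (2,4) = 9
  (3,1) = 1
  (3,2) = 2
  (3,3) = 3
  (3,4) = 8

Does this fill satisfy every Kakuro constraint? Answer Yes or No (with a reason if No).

No — the across run (3,1)–(3,4) sums to 14, not 17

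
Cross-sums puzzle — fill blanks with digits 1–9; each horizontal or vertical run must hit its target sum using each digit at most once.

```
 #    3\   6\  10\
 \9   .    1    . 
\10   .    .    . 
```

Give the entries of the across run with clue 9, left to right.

2 1 6

3 in 2 cells must be {1,2}.
R1C1 = 2: the only remaining digit allowed by both the 9 across and the 3 down.
R1C3 = 9 − 3 = 6 completes the 9 across.
R2C1 = 3 − 2 = 1 completes the 3 down.
R2C2 = 6 − 1 = 5 completes the 6 down.
R2C3 = 10 − 6 = 4 completes the 10 across.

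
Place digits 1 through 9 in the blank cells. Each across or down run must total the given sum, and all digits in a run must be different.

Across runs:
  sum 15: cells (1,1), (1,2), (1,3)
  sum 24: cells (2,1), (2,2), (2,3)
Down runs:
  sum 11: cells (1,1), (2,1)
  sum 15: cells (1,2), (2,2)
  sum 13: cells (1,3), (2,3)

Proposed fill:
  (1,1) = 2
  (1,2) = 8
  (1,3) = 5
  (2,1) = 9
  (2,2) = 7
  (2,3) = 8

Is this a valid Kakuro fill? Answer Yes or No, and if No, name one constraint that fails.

Across: 2+8+5=15; 9+7+8=24. Down: 2+9=11; 8+7=15; 5+8=13. No digit repeats within any run.

Yes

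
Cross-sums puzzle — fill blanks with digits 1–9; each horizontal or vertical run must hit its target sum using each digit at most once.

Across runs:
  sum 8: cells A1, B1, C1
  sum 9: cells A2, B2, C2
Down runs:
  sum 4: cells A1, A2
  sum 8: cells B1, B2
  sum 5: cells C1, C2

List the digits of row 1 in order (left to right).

1, 3, 4

4 in 2 cells must be {1,3}.
Nothing is forced directly, so branch on A1, whose candidates are 1 or 3. If A1 = 3: that forces B1 = 1, C1 = 4, A2 = 1, after which B2 would have to be in {2,3,5,6} for the 9 across but in {7} for the 8 down — contradiction. So A1 = 1.
A2 = 4 − 1 = 3 completes the 4 down.
Nothing is forced directly, so branch on B2, whose candidates are 1 or 2 or 5. If B2 = 1: then B1 would have to be in {2,3,4,5} for the 8 across but in {7} for the 8 down — contradiction. If B2 = 2: then B1 would have to be in {2,3,4,5} for the 8 across but in {6} for the 8 down — contradiction. So B2 = 5.
B1 = 8 − 5 = 3 completes the 8 down.
C1 = 8 − 4 = 4 completes the 8 across.
C2 = 9 − 8 = 1 completes the 9 across.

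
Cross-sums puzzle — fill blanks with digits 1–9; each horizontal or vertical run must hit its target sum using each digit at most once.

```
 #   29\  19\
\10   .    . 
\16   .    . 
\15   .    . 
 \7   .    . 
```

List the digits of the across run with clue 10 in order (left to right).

16 in 2 cells must be {7,9}; 29 in 4 cells must be {5,7,8,9}.
Only 5 fits R4C1 under both its across sum 7 and down sum 29.
R4C2 = 7 − 5 = 2 completes the 7 across.
Nothing is forced directly, so branch on R1C1, whose candidates are 7 or 8 or 9. If R1C1 = 7: that forces R1C2 = 3, R2C1 = 9, after which R2C2 would have to be in {7} for the 16 across but in {5,6,8,9} for the 19 down — contradiction. If R1C1 = 8: then R1C2 would have to be in {2} for the 10 across but in {1,3,4,5,6,7,8,9} for the 19 down — contradiction. So R1C1 = 9.
R1C2 = 10 − 9 = 1 completes the 10 across.

9 1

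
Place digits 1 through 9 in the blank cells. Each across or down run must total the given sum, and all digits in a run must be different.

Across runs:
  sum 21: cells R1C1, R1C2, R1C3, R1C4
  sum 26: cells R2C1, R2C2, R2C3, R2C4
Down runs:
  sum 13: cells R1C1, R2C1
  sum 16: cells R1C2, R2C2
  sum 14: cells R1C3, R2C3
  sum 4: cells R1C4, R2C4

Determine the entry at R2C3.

6

16 in 2 cells must be {7,9}; 4 in 2 cells must be {1,3}.
Only 3 fits R2C4 under both its across sum 26 and down sum 4.
R1C4 = 4 − 3 = 1 completes the 4 down.
Given what's placed, R2C2 must be 9 to fit the 26 across and 16 down.
R1C2 = 16 − 9 = 7 completes the 16 down.
No cell is forced outright now. R2C1 can only be 6 or 8 (the digits allowed by both its 26 across and its 13 down). If R2C1 = 6: then R1C1 would have to be in {4,5,8,9} for the 21 across but in {7} for the 13 down — contradiction. So R2C1 = 8.
R1C1 = 13 − 8 = 5 completes the 13 down.
R1C3 = 21 − 13 = 8 completes the 21 across.
R2C3 = 26 − 20 = 6 completes the 26 across.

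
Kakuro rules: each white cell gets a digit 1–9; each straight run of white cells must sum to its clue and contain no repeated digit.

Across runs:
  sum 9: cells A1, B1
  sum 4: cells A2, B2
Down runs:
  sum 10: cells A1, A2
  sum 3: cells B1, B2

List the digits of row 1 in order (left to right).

7, 2

4 in 2 cells must be {1,3}; 3 in 2 cells must be {1,2}.
The 4 across and the 3 down share only 1, so B2 = 1.
B1 = 3 − 1 = 2 completes the 3 down.
A2 = 4 − 1 = 3 completes the 4 across.
A1 = 9 − 2 = 7 completes the 9 across.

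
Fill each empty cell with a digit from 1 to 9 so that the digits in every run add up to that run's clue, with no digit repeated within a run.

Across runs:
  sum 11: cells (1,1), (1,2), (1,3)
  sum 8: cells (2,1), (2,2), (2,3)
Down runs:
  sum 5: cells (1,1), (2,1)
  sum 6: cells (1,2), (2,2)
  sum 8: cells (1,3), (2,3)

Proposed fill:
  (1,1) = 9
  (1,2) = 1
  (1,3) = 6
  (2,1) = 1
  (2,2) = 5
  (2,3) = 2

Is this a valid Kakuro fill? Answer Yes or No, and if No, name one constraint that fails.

No — the across run (1,1)–(1,3) sums to 16, not 11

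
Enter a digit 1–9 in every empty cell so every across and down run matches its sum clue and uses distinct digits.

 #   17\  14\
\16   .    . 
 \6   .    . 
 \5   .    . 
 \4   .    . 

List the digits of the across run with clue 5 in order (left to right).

16 in 2 cells must be {7,9}; 4 in 2 cells must be {1,3}.
Only 7 fits R1C2 under both its across sum 16 and down sum 14.
Given what's placed, R4C2 must be 1 to fit the 4 across and 14 down.
R1C1 = 16 − 7 = 9 completes the 16 across.
R4C1 = 4 − 1 = 3 completes the 4 across.
No cell is forced outright now. R2C1 can only be 1 or 4 (the digits allowed by both its 6 across and its 17 down). If R2C1 = 1: then R2C2 would have to be in {5} for the 6 across but in {2,4} for the 14 down — contradiction. So R2C1 = 4.
R2C2 = 6 − 4 = 2 completes the 6 across.
R3C1 = 17 − 16 = 1 completes the 17 down.
R3C2 = 5 − 1 = 4 completes the 5 across.

1 4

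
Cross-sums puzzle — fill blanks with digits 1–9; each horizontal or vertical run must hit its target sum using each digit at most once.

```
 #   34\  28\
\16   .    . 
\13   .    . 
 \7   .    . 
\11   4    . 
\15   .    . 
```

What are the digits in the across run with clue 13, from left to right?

8 5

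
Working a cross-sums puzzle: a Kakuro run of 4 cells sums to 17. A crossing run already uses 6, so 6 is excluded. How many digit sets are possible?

6

4 distinct digits from 1–9 sum between 10 and 30.
Dropping sets that contain 6.
Enumerating: {1,2,5,9}, {1,3,4,9}, {1,3,5,8}, {1,4,5,7}, {2,3,4,8}, {2,3,5,7}.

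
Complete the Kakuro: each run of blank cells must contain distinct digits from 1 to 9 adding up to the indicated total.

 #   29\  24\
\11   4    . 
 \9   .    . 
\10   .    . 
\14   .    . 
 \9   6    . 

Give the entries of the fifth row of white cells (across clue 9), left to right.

R1C2 = 11 − 4 = 7 completes the 11 across.
R5C2 = 9 − 6 = 3 completes the 9 across.
Nothing is forced directly, so branch on R4C1, whose candidates are 8 or 9. If R4C1 = 8: that forces R2C1 = 2, after which R2C2 would have to be in {7} for the 9 across but in {1,2,4,5,8,9} for the 24 down — contradiction. So R4C1 = 9.
R4C2 = 14 − 9 = 5 completes the 14 across.
No cell is forced outright now. R2C2 can only be 1 or 8 (the digits allowed by both its 9 across and its 24 down). If R2C2 = 8: then R2C1 would have to be in {1} for the 9 across but in {2,3,7,8} for the 29 down — contradiction. So R2C2 = 1.
R2C1 = 9 − 1 = 8 completes the 9 across.
R3C1 = 29 − 27 = 2 completes the 29 down.
R3C2 = 10 − 2 = 8 completes the 10 across.

6 3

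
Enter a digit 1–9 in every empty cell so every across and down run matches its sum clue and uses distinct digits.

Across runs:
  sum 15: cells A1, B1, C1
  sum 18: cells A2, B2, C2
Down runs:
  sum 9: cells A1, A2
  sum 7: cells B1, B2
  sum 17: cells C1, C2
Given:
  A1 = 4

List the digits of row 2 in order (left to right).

17 in 2 cells must be {8,9}.
A2 = 9 − 4 = 5 completes the 9 down.
C2 = 9: the only remaining digit allowed by both the 18 across and the 17 down.
C1 = 17 − 9 = 8 completes the 17 down.
B2 = 18 − 14 = 4 completes the 18 across.
B1 = 15 − 12 = 3 completes the 15 across.

5, 4, 9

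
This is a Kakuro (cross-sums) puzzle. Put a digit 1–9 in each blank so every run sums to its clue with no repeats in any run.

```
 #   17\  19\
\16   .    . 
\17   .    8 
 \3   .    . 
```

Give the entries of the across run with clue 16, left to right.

7 9

16 in 2 cells must be {7,9}; 17 in 2 cells must be {8,9}; 3 in 2 cells must be {1,2}.
R2C1 = 17 − 8 = 9 completes the 17 across.
R3C2 = 2: the only remaining digit allowed by both the 3 across and the 19 down.
Given what's placed, R1C1 must be 7 to fit the 16 across and 17 down.
R1C2 = 16 − 7 = 9 completes the 16 across.
R3C1 = 3 − 2 = 1 completes the 3 across.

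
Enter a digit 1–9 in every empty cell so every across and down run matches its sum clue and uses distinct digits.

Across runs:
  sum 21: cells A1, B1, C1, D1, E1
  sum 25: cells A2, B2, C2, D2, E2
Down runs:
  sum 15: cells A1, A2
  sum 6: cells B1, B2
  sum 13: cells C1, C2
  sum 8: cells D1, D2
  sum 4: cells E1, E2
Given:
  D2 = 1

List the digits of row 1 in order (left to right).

6, 2, 5, 7, 1

4 in 2 cells must be {1,3}.
D1 = 8 − 1 = 7 completes the 8 down.
E2 = 3: the only remaining digit allowed by both the 25 across and the 4 down.
E1 = 4 − 3 = 1 completes the 4 down.
Nothing is forced directly, so branch on B2, whose candidates are 4 or 5. If B2 = 5: then B1 would have to be in {2,3,4,5,6,8} for the 21 across but in {1} for the 6 down — contradiction. So B2 = 4.
B1 = 6 − 4 = 2 completes the 6 down.
Nothing is forced directly, so branch on A1, whose candidates are 6 or 8. If A1 = 8: then C1 would have to be in {3} for the 21 across but in {4,5,6,7,8,9} for the 13 down — contradiction. So A1 = 6.
C1 = 21 − 16 = 5 completes the 21 across.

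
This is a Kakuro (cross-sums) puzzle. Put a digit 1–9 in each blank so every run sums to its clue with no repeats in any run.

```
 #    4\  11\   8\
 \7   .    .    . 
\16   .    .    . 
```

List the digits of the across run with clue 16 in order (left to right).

7 in 3 cells must be {1,2,4}; 4 in 2 cells must be {1,3}.
The 7 across and the 4 down share only 1, so R1C1 = 1.
Given what's placed, R1C3 must be 2 to fit the 7 across and 8 down.
R2C1 = 4 − 1 = 3 completes the 4 down.
R2C3 = 8 − 2 = 6 completes the 8 down.
R1C2 = 7 − 3 = 4 completes the 7 across.
R2C2 = 16 − 9 = 7 completes the 16 across.

3, 7, 6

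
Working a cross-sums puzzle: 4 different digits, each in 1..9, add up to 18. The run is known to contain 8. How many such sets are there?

4 distinct digits from 1–9 sum between 10 and 30.
Keeping only sets containing 8.
Enumerating: {1,2,7,8}, {1,3,6,8}, {1,4,5,8}, {2,3,5,8}.

4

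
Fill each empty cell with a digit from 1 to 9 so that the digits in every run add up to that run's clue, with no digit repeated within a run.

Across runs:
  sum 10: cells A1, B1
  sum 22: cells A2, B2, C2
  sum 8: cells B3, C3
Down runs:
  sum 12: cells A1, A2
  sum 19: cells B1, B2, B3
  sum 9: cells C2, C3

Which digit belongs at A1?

7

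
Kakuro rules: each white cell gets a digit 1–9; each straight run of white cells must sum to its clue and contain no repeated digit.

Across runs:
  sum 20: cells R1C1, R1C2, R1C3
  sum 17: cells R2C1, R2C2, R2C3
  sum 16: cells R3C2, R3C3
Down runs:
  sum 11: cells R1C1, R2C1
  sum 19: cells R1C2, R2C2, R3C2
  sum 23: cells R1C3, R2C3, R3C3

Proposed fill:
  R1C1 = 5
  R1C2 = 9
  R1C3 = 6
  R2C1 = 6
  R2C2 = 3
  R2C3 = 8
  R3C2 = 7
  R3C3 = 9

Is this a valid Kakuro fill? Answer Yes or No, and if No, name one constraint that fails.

Across: 5+9+6=20; 6+3+8=17; 7+9=16. Down: 5+6=11; 9+3+7=19; 6+8+9=23. No digit repeats within any run.

Yes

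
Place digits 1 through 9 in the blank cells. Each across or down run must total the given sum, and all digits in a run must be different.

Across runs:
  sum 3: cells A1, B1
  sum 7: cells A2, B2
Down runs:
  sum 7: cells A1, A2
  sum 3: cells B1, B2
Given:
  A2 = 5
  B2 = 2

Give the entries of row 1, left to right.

3 in 2 cells must be {1,2}.
A1 = 7 − 5 = 2 completes the 7 down.
B1 = 3 − 2 = 1 completes the 3 across.

2 1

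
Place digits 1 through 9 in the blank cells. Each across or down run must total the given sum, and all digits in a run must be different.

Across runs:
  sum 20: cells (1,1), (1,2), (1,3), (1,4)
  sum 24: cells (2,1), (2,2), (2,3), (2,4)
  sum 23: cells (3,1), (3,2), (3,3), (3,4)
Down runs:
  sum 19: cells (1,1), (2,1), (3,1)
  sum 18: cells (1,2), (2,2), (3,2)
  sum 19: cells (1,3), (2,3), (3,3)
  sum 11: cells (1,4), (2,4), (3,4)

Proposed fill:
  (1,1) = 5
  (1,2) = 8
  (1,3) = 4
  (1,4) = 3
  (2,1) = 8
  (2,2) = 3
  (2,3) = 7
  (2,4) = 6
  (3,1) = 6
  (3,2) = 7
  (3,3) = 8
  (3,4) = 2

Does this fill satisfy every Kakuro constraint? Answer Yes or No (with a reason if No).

Across: 5+8+4+3=20; 8+3+7+6=24; 6+7+8+2=23. Down: 5+8+6=19; 8+3+7=18; 4+7+8=19; 3+6+2=11. No digit repeats within any run.

Yes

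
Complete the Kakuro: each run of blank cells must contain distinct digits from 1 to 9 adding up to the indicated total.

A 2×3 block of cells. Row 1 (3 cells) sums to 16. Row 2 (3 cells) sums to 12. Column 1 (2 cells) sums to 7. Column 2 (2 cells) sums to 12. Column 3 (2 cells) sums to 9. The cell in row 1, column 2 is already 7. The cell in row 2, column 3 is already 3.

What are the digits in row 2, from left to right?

(1,3) = 9 − 3 = 6 completes the 9 down.
(2,2) = 12 − 7 = 5 completes the 12 down.
(1,1) = 16 − 13 = 3 completes the 16 across.
(2,1) = 12 − 8 = 4 completes the 12 across.

4 5 3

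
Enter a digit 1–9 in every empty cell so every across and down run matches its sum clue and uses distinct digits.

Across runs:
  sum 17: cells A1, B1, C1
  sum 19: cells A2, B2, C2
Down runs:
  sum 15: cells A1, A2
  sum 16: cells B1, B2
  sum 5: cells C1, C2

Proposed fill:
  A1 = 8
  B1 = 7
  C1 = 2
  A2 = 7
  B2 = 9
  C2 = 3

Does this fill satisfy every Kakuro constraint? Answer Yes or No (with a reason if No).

Yes

Across: 8+7+2=17; 7+9+3=19. Down: 8+7=15; 7+9=16; 2+3=5. No digit repeats within any run.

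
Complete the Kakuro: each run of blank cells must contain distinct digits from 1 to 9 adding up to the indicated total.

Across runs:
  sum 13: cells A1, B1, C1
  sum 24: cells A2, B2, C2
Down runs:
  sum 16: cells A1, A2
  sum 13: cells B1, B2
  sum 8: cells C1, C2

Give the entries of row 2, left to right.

9 8 7

24 in 3 cells must be {7,8,9}; 16 in 2 cells must be {7,9}.
The 24 across and the 8 down share only 7, so C2 = 7.
C1 = 8 − 7 = 1 completes the 8 down.
Given what's placed, A2 must be 9 to fit the 24 across and 16 down.
B2 = 24 − 16 = 8 completes the 24 across.
A1 = 16 − 9 = 7 completes the 16 down.
B1 = 13 − 8 = 5 completes the 13 across.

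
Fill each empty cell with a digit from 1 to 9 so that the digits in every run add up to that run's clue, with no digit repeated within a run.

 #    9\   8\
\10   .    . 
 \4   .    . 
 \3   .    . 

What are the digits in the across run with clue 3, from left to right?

4 in 2 cells must be {1,3}; 3 in 2 cells must be {1,2}.
Nothing is forced directly, so branch on R3C2, whose candidates are 1 or 2. If R3C2 = 2: that forces R1C2 = 1, after which R2C2 would have to be in {1,3} for the 4 across but in {5} for the 8 down — contradiction. So R3C2 = 1.
Given what's placed, R2C2 must be 3 to fit the 4 across and 8 down.
R3C1 = 3 − 1 = 2 completes the 3 across.
R1C2 = 8 − 4 = 4 completes the 8 down.
R2C1 = 4 − 3 = 1 completes the 4 across.
R1C1 = 10 − 4 = 6 completes the 10 across.

2, 1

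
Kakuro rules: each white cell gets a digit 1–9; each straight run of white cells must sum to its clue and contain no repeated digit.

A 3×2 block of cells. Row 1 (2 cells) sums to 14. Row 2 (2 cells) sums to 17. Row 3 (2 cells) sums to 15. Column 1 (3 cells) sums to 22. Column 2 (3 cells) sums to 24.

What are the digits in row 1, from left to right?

17 in 2 cells must be {8,9}; 24 in 3 cells must be {7,8,9}.
Nothing is forced directly, so branch on (1,2), whose candidates are 8 or 9. If (1,2) = 8: that forces (1,1) = 6, (2,1) = 9, after which (2,2) would have to be in {8} for the 17 across but in {7,9} for the 24 down — contradiction. So (1,2) = 9.
(1,1) = 14 − 9 = 5 completes the 14 across.
Given what's placed, (2,2) must be 8 to fit the 17 across and 24 down.
(3,2) = 24 − 17 = 7 completes the 24 down.
(2,1) = 17 − 8 = 9 completes the 17 across.
(3,1) = 15 − 7 = 8 completes the 15 across.

5, 9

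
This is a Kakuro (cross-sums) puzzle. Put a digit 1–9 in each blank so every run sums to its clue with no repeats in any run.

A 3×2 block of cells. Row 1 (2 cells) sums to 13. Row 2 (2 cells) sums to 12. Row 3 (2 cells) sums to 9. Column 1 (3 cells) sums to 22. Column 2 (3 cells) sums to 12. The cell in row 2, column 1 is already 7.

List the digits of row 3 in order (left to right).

6, 3

(2,2) = 12 − 7 = 5 completes the 12 across.
Given what's placed, (3,1) must be 6 to fit the 9 across and 22 down.
(3,2) = 9 − 6 = 3 completes the 9 across.
(1,1) = 22 − 13 = 9 completes the 22 down.
(1,2) = 13 − 9 = 4 completes the 13 across.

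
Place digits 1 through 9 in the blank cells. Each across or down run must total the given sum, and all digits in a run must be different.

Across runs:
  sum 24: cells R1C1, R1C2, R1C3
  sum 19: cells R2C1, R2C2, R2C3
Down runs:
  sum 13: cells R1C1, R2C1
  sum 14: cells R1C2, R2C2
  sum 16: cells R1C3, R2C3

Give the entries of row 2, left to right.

24 in 3 cells must be {7,8,9}; 16 in 2 cells must be {7,9}.
Nothing is forced directly, so branch on R1C2, whose candidates are 8 or 9. If R1C2 = 9: that forces R1C3 = 7, R2C2 = 5, after which R2C3 would have to be in {6,8} for the 19 across but in {9} for the 16 down — contradiction. So R1C2 = 8.
R2C2 = 14 − 8 = 6 completes the 14 down.
Given what's placed, R2C3 must be 9 to fit the 19 across and 16 down.
R1C3 = 16 − 9 = 7 completes the 16 down.
R2C1 = 19 − 15 = 4 completes the 19 across.
R1C1 = 24 − 15 = 9 completes the 24 across.

4 6 9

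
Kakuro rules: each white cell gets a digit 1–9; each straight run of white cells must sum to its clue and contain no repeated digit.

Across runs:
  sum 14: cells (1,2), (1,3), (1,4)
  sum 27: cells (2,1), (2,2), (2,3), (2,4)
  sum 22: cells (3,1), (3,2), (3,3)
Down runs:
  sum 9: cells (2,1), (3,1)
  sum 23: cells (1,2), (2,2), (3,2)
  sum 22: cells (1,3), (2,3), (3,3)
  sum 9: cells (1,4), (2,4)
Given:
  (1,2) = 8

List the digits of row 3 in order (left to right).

5, 9, 8

23 in 3 cells must be {6,8,9}.
(1,3) = 5: the only remaining digit allowed by both the 14 across and the 22 down.
(1,4) = 14 − 13 = 1 completes the 14 across.
(2,4) = 9 − 1 = 8 completes the 9 down.
(2,3) = 9: the only remaining digit allowed by both the 27 across and the 22 down.
(3,3) = 22 − 14 = 8 completes the 22 down.
Given what's placed, (2,2) must be 6 to fit the 27 across and 23 down.
(3,1) = 5: the only remaining digit allowed by both the 22 across and the 9 down.
(3,2) = 22 − 13 = 9 completes the 22 across.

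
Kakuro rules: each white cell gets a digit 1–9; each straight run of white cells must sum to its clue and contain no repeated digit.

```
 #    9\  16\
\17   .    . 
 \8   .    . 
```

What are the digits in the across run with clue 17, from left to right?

8 9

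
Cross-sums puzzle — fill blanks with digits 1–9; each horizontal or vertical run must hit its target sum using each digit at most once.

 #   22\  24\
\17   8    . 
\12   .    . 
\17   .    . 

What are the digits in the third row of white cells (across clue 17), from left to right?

9 8

17 in 2 cells must be {8,9}; 24 in 3 cells must be {7,8,9}.
R1C2 = 17 − 8 = 9 completes the 17 across.
R3C1 = 9: the only remaining digit allowed by both the 17 across and the 22 down.
R3C2 = 17 − 9 = 8 completes the 17 across.
R2C1 = 22 − 17 = 5 completes the 22 down.
R2C2 = 12 − 5 = 7 completes the 12 across.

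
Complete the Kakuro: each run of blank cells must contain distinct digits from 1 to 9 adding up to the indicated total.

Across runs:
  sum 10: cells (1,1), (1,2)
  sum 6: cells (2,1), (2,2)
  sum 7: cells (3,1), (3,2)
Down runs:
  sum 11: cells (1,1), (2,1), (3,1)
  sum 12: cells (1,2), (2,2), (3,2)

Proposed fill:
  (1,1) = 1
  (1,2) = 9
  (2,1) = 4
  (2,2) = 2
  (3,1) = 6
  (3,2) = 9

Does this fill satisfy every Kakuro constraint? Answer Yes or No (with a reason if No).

No — the across run (3,1)–(3,2) sums to 15, not 7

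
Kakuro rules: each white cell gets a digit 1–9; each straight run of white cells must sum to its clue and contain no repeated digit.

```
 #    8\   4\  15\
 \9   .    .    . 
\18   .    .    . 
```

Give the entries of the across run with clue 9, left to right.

2 1 6

4 in 2 cells must be {1,3}.
The 9 across and the 15 down share only 6, so R1C3 = 6.
R2C3 = 15 − 6 = 9 completes the 15 down.
Given what's placed, R1C2 must be 1 to fit the 9 across and 4 down.
R2C2 = 4 − 1 = 3 completes the 4 down.
R1C1 = 9 − 7 = 2 completes the 9 across.
R2C1 = 18 − 12 = 6 completes the 18 across.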